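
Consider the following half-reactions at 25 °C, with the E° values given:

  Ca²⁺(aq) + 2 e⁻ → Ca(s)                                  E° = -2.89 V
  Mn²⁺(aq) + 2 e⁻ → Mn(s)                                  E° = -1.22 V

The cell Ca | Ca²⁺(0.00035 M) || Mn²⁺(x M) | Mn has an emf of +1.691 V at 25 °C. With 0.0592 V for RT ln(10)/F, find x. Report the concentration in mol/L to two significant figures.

Mn²⁺/Mn is the cathode, Ca²⁺/Ca the anode: E°cell = +1.67 V, n = 2.
Overall reaction: Mn²⁺(aq) + Ca(s) → Mn(s) + Ca²⁺(aq); Q = [Ca²⁺]^1/[Mn²⁺]^1.
From E = E° − (0.0592/n) log Q: log Q = (E° − E)·n/0.0592 = (+1.67 − (+1.691))·2/0.0592 = -0.7095.
So 1·log[Mn²⁺] = 1·log(0.00035) − log Q = -3.4559 − (-0.7095) = -2.7464; [Mn²⁺] = 10^(-2.7464) ≈ 0.0018 M.

0.0018 M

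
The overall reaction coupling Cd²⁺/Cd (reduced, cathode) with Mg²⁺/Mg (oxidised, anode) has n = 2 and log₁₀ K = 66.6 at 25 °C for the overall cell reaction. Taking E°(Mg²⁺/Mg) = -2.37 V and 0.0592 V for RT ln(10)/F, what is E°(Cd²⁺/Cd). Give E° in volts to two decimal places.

-0.40 V

E°cell = (0.0592/n)·log K = (0.0592/2)(66.6) = +1.971 V.
Since Cd²⁺/Cd is the cathode and Mg²⁺/Mg the anode, E°cell = E°(Cd²⁺/Cd) − E°(Mg²⁺/Mg).
So E°(Cd²⁺/Cd) = E°cell + E°(Mg²⁺/Mg) = +1.971 + (-2.37) = -0.40 V.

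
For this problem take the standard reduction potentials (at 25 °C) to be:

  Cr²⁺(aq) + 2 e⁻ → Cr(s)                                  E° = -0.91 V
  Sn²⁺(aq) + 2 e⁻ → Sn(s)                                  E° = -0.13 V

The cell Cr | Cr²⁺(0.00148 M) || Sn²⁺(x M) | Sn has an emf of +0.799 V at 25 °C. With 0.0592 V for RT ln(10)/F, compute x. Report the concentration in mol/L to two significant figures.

Sn²⁺/Sn is the cathode, Cr²⁺/Cr the anode: E°cell = +0.78 V, n = 2.
Overall reaction: Sn²⁺(aq) + Cr(s) → Sn(s) + Cr²⁺(aq); Q = [Cr²⁺]^1/[Sn²⁺]^1.
From E = E° − (0.0592/n) log Q: log Q = (E° − E)·n/0.0592 = (+0.78 − (+0.799))·2/0.0592 = -0.6419.
So 1·log[Sn²⁺] = 1·log(0.00148) − log Q = -2.8297 − (-0.6419) = -2.1878; [Sn²⁺] = 10^(-2.1878) ≈ 0.0065 M.

0.0065 M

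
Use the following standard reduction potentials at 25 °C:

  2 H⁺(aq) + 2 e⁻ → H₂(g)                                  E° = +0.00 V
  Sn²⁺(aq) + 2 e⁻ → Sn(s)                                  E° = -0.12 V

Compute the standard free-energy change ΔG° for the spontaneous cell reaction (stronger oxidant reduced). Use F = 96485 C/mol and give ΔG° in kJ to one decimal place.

-23.2 kJ

H⁺/H₂ (E° = +0.00 V) is the cathode; Sn²⁺/Sn (E° = -0.12 V) is the anode, so E°cell = +0.12 V.
Balancing electrons gives n = 2 (lcm of 2 and 2).
ΔG° = −nFE° = −(2)(96485)(+0.12) = -23,156 J = -23.2 kJ.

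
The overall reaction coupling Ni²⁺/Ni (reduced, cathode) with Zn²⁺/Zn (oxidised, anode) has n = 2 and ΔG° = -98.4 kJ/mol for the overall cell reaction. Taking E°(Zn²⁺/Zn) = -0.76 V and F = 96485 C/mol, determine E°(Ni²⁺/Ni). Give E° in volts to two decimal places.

-0.25 V

E°cell = −ΔG°/(nF) = −(-98.4×10³)/((2)(96485)) = +0.510 V.
Since Ni²⁺/Ni is the cathode and Zn²⁺/Zn the anode, E°cell = E°(Ni²⁺/Ni) − E°(Zn²⁺/Zn).
So E°(Ni²⁺/Ni) = E°cell + E°(Zn²⁺/Zn) = +0.510 + (-0.76) = -0.25 V.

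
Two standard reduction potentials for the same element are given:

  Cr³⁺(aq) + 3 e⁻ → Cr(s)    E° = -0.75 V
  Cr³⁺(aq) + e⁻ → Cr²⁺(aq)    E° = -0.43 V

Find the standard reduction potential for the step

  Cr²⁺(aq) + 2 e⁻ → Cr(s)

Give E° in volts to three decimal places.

-0.910 V

Sequential free energies add, so n₃E°₃ = n₁E°₁ + n₂E°₂.
With n₃ = 3, and the known step contributing 1×(-0.43) V, the unknown satisfies 2·E° = 3×(-0.75) − 1×(-0.43) = -1.820.
E° = -1.820 / 2 = -0.910 V.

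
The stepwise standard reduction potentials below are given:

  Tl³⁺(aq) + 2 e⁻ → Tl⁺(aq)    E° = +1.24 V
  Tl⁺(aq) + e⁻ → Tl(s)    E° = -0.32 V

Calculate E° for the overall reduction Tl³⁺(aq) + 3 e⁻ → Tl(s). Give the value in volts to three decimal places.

Adding the free-energy changes (−nFE°) of the two steps gives −n₃FE°₃ = −n₁FE°₁ − n₂FE°₂.
E°₃ = (2×+1.24 + 1×-0.32) / 3 = (+2.160) / 3 = +0.720 V.

+0.720 V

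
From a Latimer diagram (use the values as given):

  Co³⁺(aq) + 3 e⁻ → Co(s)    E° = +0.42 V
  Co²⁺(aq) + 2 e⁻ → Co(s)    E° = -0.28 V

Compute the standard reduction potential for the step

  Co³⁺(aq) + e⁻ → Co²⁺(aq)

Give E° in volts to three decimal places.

Sequential free energies add, so n₃E°₃ = n₁E°₁ + n₂E°₂.
With n₃ = 3, and the known step contributing 2×(-0.28) V, the unknown satisfies 1·E° = 3×(+0.42) − 2×(-0.28) = +1.820.
E° = +1.820 / 1 = +1.820 V.

+1.820 V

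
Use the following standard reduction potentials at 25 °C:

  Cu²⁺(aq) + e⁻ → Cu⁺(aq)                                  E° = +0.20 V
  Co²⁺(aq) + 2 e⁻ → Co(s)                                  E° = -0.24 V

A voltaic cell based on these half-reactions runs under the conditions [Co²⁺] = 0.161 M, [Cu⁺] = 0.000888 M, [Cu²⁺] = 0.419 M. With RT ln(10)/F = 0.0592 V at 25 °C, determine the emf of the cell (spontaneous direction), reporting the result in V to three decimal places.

Cu²⁺/Cu⁺ is the cathode (higher E°), Co²⁺/Co the anode: E°cell = +0.20 − (-0.24) = +0.44 V, n = 2.
Overall: 2 Cu²⁺(aq) + Co(s) → 2 Cu⁺(aq) + Co²⁺(aq)
Q = [Cu⁺]^2·[Co²⁺] / ([Cu²⁺]^2); log Q = -6.141.
E = E° − (0.0592/n) log Q = +0.44 − (0.0592/2)(-6.141) = +0.622 V.

+0.622 V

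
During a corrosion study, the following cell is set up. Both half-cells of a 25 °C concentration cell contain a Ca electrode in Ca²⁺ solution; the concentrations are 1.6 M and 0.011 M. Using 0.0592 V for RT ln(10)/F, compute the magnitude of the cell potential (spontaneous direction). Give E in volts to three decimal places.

+0.064 V

For a concentration cell E°cell = 0. The 1.6 M side is the cathode (reduction is favoured where [Ca²⁺] is higher).
With n = 2, E = −(0.0592/2) log([Ca²⁺]ₐₙ/[Ca²⁺]꜀ₐₜ) = −(0.0592/2) log(0.011/1.6) = −(0.0592/2)(-2.163) = +0.064 V.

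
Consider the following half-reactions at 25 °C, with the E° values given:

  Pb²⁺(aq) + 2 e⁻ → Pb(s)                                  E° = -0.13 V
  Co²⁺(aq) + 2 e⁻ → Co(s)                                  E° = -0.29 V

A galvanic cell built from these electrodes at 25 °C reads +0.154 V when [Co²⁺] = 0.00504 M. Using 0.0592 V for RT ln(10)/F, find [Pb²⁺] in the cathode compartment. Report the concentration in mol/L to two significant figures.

Pb²⁺/Pb is the cathode, Co²⁺/Co the anode: E°cell = +0.16 V, n = 2.
Overall reaction: Pb²⁺(aq) + Co(s) → Pb(s) + Co²⁺(aq); Q = [Co²⁺]^1/[Pb²⁺]^1.
From E = E° − (0.0592/n) log Q: log Q = (E° − E)·n/0.0592 = (+0.16 − (+0.154))·2/0.0592 = 0.2027.
So 1·log[Pb²⁺] = 1·log(0.00504) − log Q = -2.2976 − (0.2027) = -2.5003; [Pb²⁺] = 10^(-2.5003) ≈ 0.0032 M.

0.0032 M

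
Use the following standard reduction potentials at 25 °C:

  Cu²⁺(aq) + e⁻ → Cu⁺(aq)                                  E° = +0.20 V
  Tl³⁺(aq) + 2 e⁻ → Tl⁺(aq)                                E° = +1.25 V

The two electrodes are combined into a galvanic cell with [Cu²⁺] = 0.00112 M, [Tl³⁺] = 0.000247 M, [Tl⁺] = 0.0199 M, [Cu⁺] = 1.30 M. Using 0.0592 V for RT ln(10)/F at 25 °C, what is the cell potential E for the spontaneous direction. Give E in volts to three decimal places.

+1.175 V

Tl³⁺/Tl⁺ is the cathode (higher E°), Cu²⁺/Cu⁺ the anode: E°cell = +1.25 − (+0.20) = +1.05 V, n = 2.
Overall: Tl³⁺(aq) + 2 Cu⁺(aq) → Tl⁺(aq) + 2 Cu²⁺(aq)
Q = [Tl⁺]·[Cu²⁺]^2 / ([Tl³⁺]·[Cu⁺]^2); log Q = -4.223.
E = E° − (0.0592/n) log Q = +1.05 − (0.0592/2)(-4.223) = +1.175 V.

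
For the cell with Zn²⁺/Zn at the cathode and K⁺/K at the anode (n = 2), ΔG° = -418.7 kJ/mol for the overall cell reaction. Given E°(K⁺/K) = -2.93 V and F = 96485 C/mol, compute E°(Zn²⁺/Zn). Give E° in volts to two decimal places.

-0.76 V

E°cell = −ΔG°/(nF) = −(-418.7×10³)/((2)(96485)) = +2.170 V.
Since Zn²⁺/Zn is the cathode and K⁺/K the anode, E°cell = E°(Zn²⁺/Zn) − E°(K⁺/K).
So E°(Zn²⁺/Zn) = E°cell + E°(K⁺/K) = +2.170 + (-2.93) = -0.76 V.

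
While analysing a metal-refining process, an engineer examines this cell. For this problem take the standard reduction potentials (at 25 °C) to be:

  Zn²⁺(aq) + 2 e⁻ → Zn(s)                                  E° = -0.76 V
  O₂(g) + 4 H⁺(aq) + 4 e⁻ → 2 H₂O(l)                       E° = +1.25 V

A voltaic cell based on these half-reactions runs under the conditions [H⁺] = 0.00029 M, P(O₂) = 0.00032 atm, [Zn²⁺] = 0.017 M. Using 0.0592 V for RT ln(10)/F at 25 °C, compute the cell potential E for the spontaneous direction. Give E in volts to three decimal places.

+1.801 V

O₂/H₂O is the cathode (higher E°), Zn²⁺/Zn the anode: E°cell = +1.25 − (-0.76) = +2.01 V, n = 4.
Overall: O₂(g) + 4 H⁺(aq) + 2 Zn(s) → 2 H₂O(l) + 2 Zn²⁺(aq)
Q = [Zn²⁺]^2 / (P(O₂)·[H⁺]^4); log Q = 14.106.
E = E° − (0.0592/n) log Q = +2.01 − (0.0592/4)(14.106) = +1.801 V.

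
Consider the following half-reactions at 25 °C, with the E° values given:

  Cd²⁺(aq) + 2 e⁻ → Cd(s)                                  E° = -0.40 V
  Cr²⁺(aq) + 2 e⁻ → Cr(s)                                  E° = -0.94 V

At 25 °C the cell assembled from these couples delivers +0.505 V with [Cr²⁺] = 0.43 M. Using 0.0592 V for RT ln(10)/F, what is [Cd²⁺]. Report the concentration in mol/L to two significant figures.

0.028 M

Cd²⁺/Cd is the cathode, Cr²⁺/Cr the anode: E°cell = +0.54 V, n = 2.
Overall reaction: Cd²⁺(aq) + Cr(s) → Cd(s) + Cr²⁺(aq); Q = [Cr²⁺]^1/[Cd²⁺]^1.
From E = E° − (0.0592/n) log Q: log Q = (E° − E)·n/0.0592 = (+0.54 − (+0.505))·2/0.0592 = 1.1824.
So 1·log[Cd²⁺] = 1·log(0.43) − log Q = -0.3665 − (1.1824) = -1.5489; [Cd²⁺] = 10^(-1.5489) ≈ 0.028 M.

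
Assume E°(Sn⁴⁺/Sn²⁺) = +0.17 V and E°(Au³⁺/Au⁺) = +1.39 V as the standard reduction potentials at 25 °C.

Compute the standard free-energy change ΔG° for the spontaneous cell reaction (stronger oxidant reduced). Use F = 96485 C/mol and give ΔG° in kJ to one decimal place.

Au³⁺/Au⁺ (E° = +1.39 V) is the cathode; Sn⁴⁺/Sn²⁺ (E° = +0.17 V) is the anode, so E°cell = +1.22 V.
Balancing electrons gives n = 2 (lcm of 2 and 2).
ΔG° = −nFE° = −(2)(96485)(+1.22) = -235,423 J = -235.4 kJ.

-235.4 kJ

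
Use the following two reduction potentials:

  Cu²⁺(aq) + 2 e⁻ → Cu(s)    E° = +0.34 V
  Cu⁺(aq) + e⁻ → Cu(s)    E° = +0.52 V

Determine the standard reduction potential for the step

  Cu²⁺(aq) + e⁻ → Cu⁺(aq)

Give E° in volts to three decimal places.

Sequential free energies add, so n₃E°₃ = n₁E°₁ + n₂E°₂.
With n₃ = 2, and the known step contributing 1×(+0.52) V, the unknown satisfies 1·E° = 2×(+0.34) − 1×(+0.52) = +0.160.
E° = +0.160 / 1 = +0.160 V.

+0.160 V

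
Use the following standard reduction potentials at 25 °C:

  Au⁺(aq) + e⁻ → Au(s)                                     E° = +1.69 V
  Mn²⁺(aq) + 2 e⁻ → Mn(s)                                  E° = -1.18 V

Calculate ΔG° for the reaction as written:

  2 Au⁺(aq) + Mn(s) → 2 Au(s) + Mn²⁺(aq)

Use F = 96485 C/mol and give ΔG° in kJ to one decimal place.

-553.8 kJ

As written, Au⁺/Au is reduced (cathode) and Mn²⁺/Mn is oxidised (anode), so E°cell = (+1.69) − (-1.18) = +2.87 V.
Balancing electrons gives n = 2.
ΔG° = −nFE° = −(2)(96485)(+2.87) = -553,824 J = -553.8 kJ.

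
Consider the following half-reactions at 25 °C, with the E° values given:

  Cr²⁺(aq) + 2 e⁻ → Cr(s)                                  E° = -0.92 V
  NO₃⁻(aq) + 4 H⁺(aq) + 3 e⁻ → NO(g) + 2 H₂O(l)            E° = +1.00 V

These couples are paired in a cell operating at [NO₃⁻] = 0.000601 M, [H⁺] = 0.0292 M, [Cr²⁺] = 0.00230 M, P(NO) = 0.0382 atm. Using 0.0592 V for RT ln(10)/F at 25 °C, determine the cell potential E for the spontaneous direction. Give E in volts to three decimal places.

+1.841 V

NO₃⁻/NO is the cathode (higher E°), Cr²⁺/Cr the anode: E°cell = +1.00 − (-0.92) = +1.92 V, n = 6.
Overall: 2 NO₃⁻(aq) + 8 H⁺(aq) + 3 Cr(s) → 2 NO(g) + 4 H₂O(l) + 3 Cr²⁺(aq)
Q = P(NO)^2·[Cr²⁺]^3 / ([NO₃⁻]^2·[H⁺]^8); log Q = 7.968.
E = E° − (0.0592/n) log Q = +1.92 − (0.0592/6)(7.968) = +1.841 V.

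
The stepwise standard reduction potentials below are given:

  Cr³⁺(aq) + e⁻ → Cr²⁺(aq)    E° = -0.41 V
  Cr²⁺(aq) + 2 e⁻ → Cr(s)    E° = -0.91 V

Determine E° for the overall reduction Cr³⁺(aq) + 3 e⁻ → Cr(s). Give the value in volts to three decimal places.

Since ΔG° = −nFE° is additive over sequential reductions, n₃E°₃ = n₁E°₁ + n₂E°₂.
E°₃ = (1×-0.41 + 2×-0.91) / 3 = (-2.230) / 3 = -0.743 V.
E° values themselves are not directly additive — weighting by electron count is essential.

-0.743 V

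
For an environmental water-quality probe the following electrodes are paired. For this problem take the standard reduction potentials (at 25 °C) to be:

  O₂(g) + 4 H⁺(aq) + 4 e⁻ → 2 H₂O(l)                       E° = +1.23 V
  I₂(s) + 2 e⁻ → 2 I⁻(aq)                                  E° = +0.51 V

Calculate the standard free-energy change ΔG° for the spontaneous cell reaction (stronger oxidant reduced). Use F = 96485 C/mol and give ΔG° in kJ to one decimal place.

O₂/H₂O (E° = +1.23 V) is the cathode; I₂/I⁻ (E° = +0.51 V) is the anode, so E°cell = +0.72 V.
Balancing electrons gives n = 4 (lcm of 4 and 2).
ΔG° = −nFE° = −(4)(96485)(+0.72) = -277,877 J = -277.9 kJ.

-277.9 kJ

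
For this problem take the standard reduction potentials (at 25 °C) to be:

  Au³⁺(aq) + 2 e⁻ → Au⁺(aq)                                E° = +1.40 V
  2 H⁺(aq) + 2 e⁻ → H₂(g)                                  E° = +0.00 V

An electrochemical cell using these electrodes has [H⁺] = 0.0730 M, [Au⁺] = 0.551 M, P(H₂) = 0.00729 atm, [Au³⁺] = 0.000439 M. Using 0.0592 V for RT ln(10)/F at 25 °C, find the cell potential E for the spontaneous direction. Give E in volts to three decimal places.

+1.312 V

Au³⁺/Au⁺ is the cathode (higher E°), H⁺/H₂ the anode: E°cell = +1.40 − (+0.00) = +1.40 V, n = 2.
Overall: Au³⁺(aq) + H₂(g) → Au⁺(aq) + 2 H⁺(aq)
Q = [Au⁺]·[H⁺]^2 / ([Au³⁺]·P(H₂)); log Q = 2.963.
E = E° − (0.0592/n) log Q = +1.40 − (0.0592/2)(2.963) = +1.312 V.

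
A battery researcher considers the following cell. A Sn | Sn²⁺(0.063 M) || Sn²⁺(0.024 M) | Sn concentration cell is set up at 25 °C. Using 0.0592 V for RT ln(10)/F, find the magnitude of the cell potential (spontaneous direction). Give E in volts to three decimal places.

+0.012 V

For a concentration cell E°cell = 0. The 0.063 M side is the cathode (reduction is favoured where [Sn²⁺] is higher).
With n = 2, E = −(0.0592/2) log([Sn²⁺]ₐₙ/[Sn²⁺]꜀ₐₜ) = −(0.0592/2) log(0.024/0.063) = −(0.0592/2)(-0.419) = +0.012 V.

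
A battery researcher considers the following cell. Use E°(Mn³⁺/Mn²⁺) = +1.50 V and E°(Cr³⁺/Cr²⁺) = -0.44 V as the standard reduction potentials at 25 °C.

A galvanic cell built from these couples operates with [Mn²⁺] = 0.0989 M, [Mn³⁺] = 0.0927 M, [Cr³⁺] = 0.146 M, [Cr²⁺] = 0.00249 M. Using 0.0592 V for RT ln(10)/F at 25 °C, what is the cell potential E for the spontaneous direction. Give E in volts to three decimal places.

Mn³⁺/Mn²⁺ is the cathode (higher E°), Cr³⁺/Cr²⁺ the anode: E°cell = +1.50 − (-0.44) = +1.94 V, n = 1.
Overall: Mn³⁺(aq) + Cr²⁺(aq) → Mn²⁺(aq) + Cr³⁺(aq)
Q = [Mn²⁺]·[Cr³⁺] / ([Mn³⁺]·[Cr²⁺]); log Q = 1.796.
E = E° − (0.0592/n) log Q = +1.94 − (0.0592/1)(1.796) = +1.834 V.

+1.834 V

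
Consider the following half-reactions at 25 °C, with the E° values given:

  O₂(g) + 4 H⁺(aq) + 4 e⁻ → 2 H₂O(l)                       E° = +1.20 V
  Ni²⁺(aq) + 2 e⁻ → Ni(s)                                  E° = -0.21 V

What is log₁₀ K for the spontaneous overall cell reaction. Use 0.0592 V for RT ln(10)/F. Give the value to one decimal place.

Cathode: O₂/H₂O; anode: Ni²⁺/Ni. E°cell = +1.41 V, n = 4.
log K = nE°cell / 0.0592 = (4)(+1.41) / 0.0592 = 95.3.

95.3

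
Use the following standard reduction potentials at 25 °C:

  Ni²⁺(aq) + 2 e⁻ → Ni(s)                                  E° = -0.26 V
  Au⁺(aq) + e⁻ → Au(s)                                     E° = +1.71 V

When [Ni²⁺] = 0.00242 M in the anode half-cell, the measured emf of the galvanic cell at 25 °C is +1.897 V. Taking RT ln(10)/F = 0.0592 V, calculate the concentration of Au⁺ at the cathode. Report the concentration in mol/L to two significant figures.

Au⁺/Au is the cathode, Ni²⁺/Ni the anode: E°cell = +1.97 V, n = 2.
Overall reaction: 2 Au⁺(aq) + Ni(s) → 2 Au(s) + Ni²⁺(aq); Q = [Ni²⁺]^1/[Au⁺]^2.
From E = E° − (0.0592/n) log Q: log Q = (E° − E)·n/0.0592 = (+1.97 − (+1.897))·2/0.0592 = 2.4662.
So 2·log[Au⁺] = 1·log(0.00242) − log Q = -2.6162 − (2.4662) = -5.0824; log[Au⁺] = -5.0824 / 2 = -2.5412; [Au⁺] = 10^(-2.5412) ≈ 0.0029 M.

0.0029 M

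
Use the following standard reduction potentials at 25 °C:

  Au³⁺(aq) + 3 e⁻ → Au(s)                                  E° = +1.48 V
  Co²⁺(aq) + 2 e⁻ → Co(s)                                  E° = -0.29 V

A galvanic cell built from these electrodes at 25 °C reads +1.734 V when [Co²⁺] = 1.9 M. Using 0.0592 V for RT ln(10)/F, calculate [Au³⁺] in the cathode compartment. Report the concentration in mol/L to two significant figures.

Au³⁺/Au is the cathode, Co²⁺/Co the anode: E°cell = +1.77 V, n = 6.
Overall reaction: 2 Au³⁺(aq) + 3 Co(s) → 2 Au(s) + 3 Co²⁺(aq); Q = [Co²⁺]^3/[Au³⁺]^2.
From E = E° − (0.0592/n) log Q: log Q = (E° − E)·n/0.0592 = (+1.77 − (+1.734))·6/0.0592 = 3.6486.
So 2·log[Au³⁺] = 3·log(1.9) − log Q = 0.8363 − (3.6486) = -2.8123; log[Au³⁺] = -2.8123 / 2 = -1.4062; [Au³⁺] = 10^(-1.4062) ≈ 0.039 M.

0.039 M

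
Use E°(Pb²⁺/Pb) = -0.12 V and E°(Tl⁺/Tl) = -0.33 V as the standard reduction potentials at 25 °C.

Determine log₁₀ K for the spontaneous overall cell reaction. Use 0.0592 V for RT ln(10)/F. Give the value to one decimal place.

Cathode: Pb²⁺/Pb; anode: Tl⁺/Tl. E°cell = +0.21 V, n = 2.
log K = nE°cell / 0.0592 = (2)(+0.21) / 0.0592 = 7.1.

7.1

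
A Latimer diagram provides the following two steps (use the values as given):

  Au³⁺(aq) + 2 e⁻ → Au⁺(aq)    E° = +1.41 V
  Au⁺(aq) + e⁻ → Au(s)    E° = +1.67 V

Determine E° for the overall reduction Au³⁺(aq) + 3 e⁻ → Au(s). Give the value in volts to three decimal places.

Since ΔG° = −nFE° is additive over sequential reductions, n₃E°₃ = n₁E°₁ + n₂E°₂.
E°₃ = (2×+1.41 + 1×+1.67) / 3 = (+4.490) / 3 = +1.497 V.
E° values themselves are not directly additive — weighting by electron count is essential.

+1.497 V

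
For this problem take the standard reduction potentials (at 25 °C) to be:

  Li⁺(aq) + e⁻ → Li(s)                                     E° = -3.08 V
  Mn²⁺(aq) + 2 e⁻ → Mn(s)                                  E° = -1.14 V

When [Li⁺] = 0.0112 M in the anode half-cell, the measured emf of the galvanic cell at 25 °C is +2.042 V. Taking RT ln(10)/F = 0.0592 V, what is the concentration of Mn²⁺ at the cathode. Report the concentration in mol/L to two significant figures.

Mn²⁺/Mn is the cathode, Li⁺/Li the anode: E°cell = +1.94 V, n = 2.
Overall reaction: Mn²⁺(aq) + 2 Li(s) → Mn(s) + 2 Li⁺(aq); Q = [Li⁺]^2/[Mn²⁺]^1.
From E = E° − (0.0592/n) log Q: log Q = (E° − E)·n/0.0592 = (+1.94 − (+2.042))·2/0.0592 = -3.4459.
So 1·log[Mn²⁺] = 2·log(0.0112) − log Q = -3.9016 − (-3.4459) = -0.4557; [Mn²⁺] = 10^(-0.4557) ≈ 0.35 M.

0.35 M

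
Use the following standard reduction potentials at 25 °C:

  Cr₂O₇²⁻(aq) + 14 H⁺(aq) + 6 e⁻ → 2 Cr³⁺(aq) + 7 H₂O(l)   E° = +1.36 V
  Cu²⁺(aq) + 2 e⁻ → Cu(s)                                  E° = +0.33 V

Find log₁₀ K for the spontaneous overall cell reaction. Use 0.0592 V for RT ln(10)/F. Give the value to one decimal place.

104.4

Cathode: Cr₂O₇²⁻/Cr³⁺; anode: Cu²⁺/Cu. E°cell = +1.03 V, n = 6.
log K = nE°cell / 0.0592 = (6)(+1.03) / 0.0592 = 104.4.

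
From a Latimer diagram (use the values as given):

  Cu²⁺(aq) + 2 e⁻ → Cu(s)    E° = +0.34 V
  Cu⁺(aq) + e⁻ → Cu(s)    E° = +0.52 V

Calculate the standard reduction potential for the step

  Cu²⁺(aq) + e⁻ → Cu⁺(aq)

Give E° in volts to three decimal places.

Sequential free energies add, so n₃E°₃ = n₁E°₁ + n₂E°₂.
With n₃ = 2, and the known step contributing 1×(+0.52) V, the unknown satisfies 1·E° = 2×(+0.34) − 1×(+0.52) = +0.160.
E° = +0.160 / 1 = +0.160 V.

+0.160 V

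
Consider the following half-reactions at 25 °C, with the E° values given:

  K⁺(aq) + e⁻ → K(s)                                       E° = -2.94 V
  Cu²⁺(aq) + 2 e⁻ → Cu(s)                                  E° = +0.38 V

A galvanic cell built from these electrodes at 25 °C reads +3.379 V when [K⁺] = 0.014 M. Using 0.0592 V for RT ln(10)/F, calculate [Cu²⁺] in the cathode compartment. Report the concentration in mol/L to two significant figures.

Cu²⁺/Cu is the cathode, K⁺/K the anode: E°cell = +3.32 V, n = 2.
Overall reaction: Cu²⁺(aq) + 2 K(s) → Cu(s) + 2 K⁺(aq); Q = [K⁺]^2/[Cu²⁺]^1.
From E = E° − (0.0592/n) log Q: log Q = (E° − E)·n/0.0592 = (+3.32 − (+3.379))·2/0.0592 = -1.9932.
So 1·log[Cu²⁺] = 2·log(0.014) − log Q = -3.7077 − (-1.9932) = -1.7145; [Cu²⁺] = 10^(-1.7145) ≈ 0.019 M.

0.019 M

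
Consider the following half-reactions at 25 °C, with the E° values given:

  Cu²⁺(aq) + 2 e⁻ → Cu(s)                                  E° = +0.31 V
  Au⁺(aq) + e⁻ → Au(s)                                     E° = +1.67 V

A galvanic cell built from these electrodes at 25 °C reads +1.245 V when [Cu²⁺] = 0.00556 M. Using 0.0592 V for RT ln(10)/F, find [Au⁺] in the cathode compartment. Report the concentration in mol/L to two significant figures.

0.00085 M

Au⁺/Au is the cathode, Cu²⁺/Cu the anode: E°cell = +1.36 V, n = 2.
Overall reaction: 2 Au⁺(aq) + Cu(s) → 2 Au(s) + Cu²⁺(aq); Q = [Cu²⁺]^1/[Au⁺]^2.
From E = E° − (0.0592/n) log Q: log Q = (E° − E)·n/0.0592 = (+1.36 − (+1.245))·2/0.0592 = 3.8851.
So 2·log[Au⁺] = 1·log(0.00556) − log Q = -2.2549 − (3.8851) = -6.1400; log[Au⁺] = -6.1400 / 2 = -3.0700; [Au⁺] = 10^(-3.0700) ≈ 0.00085 M.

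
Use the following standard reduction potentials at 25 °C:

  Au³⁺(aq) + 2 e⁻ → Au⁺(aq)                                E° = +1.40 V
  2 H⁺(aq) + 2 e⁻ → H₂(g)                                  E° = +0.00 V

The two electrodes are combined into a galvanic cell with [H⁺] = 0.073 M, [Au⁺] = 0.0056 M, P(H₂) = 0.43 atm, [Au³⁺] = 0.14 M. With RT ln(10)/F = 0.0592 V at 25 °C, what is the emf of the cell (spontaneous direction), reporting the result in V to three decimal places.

Au³⁺/Au⁺ is the cathode (higher E°), H⁺/H₂ the anode: E°cell = +1.40 − (+0.00) = +1.40 V, n = 2.
Overall: Au³⁺(aq) + H₂(g) → Au⁺(aq) + 2 H⁺(aq)
Q = [Au⁺]·[H⁺]^2 / ([Au³⁺]·P(H₂)); log Q = -3.305.
E = E° − (0.0592/n) log Q = +1.40 − (0.0592/2)(-3.305) = +1.498 V.

+1.498 V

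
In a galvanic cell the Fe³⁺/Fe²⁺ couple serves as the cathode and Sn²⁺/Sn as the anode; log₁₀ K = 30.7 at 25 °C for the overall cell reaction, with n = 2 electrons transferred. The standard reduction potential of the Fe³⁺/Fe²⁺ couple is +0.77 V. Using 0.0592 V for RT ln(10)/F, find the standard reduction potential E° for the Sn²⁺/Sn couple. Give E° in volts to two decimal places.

E°cell = (0.0592/n)·log K = (0.0592/2)(30.7) = +0.909 V.
Since Fe³⁺/Fe²⁺ is the cathode and Sn²⁺/Sn the anode, E°cell = E°(Fe³⁺/Fe²⁺) − E°(Sn²⁺/Sn).
So E°(Sn²⁺/Sn) = E°(Fe³⁺/Fe²⁺) − E°cell = (+0.77) − (+0.909) = -0.14 V.

-0.14 V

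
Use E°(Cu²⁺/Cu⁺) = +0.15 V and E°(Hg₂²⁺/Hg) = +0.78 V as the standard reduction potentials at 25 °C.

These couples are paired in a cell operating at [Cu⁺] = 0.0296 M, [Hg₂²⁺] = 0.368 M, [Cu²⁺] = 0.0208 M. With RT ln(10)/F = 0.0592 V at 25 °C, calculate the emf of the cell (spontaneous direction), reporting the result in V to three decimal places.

Hg₂²⁺/Hg is the cathode (higher E°), Cu²⁺/Cu⁺ the anode: E°cell = +0.78 − (+0.15) = +0.63 V, n = 2.
Overall: Hg₂²⁺(aq) + 2 Cu⁺(aq) → 2 Hg(l) + 2 Cu²⁺(aq)
Q = [Cu²⁺]^2 / ([Hg₂²⁺]·[Cu⁺]^2); log Q = 0.128.
E = E° − (0.0592/n) log Q = +0.63 − (0.0592/2)(0.128) = +0.626 V.

+0.626 V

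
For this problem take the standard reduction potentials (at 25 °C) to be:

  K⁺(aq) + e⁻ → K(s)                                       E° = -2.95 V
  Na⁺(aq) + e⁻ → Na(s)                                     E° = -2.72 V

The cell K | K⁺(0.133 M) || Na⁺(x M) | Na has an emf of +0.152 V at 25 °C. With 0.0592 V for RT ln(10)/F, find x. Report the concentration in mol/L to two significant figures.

0.0064 M

Na⁺/Na is the cathode, K⁺/K the anode: E°cell = +0.23 V, n = 1.
Overall reaction: Na⁺(aq) + K(s) → Na(s) + K⁺(aq); Q = [K⁺]^1/[Na⁺]^1.
From E = E° − (0.0592/n) log Q: log Q = (E° − E)·n/0.0592 = (+0.23 − (+0.152))·1/0.0592 = 1.3176.
So 1·log[Na⁺] = 1·log(0.133) − log Q = -0.8761 − (1.3176) = -2.1937; [Na⁺] = 10^(-2.1937) ≈ 0.0064 M.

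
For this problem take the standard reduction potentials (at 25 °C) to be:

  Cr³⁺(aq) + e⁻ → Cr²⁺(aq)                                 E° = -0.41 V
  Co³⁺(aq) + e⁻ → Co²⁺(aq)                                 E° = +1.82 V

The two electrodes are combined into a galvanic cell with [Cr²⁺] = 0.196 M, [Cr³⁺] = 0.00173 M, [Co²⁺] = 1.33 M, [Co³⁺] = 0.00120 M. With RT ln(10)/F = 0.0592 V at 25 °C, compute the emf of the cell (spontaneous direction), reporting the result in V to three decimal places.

+2.171 V

Co³⁺/Co²⁺ is the cathode (higher E°), Cr³⁺/Cr²⁺ the anode: E°cell = +1.82 − (-0.41) = +2.23 V, n = 1.
Overall: Co³⁺(aq) + Cr²⁺(aq) → Co²⁺(aq) + Cr³⁺(aq)
Q = [Co²⁺]·[Cr³⁺] / ([Co³⁺]·[Cr²⁺]); log Q = 0.990.
E = E° − (0.0592/n) log Q = +2.23 − (0.0592/1)(0.990) = +2.171 V.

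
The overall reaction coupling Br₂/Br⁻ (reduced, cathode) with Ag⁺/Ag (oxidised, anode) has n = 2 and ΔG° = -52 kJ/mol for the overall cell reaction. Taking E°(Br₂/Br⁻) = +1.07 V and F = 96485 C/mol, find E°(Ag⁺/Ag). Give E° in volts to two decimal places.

E°cell = −ΔG°/(nF) = −(-52×10³)/((2)(96485)) = +0.269 V.
Since Br₂/Br⁻ is the cathode and Ag⁺/Ag the anode, E°cell = E°(Br₂/Br⁻) − E°(Ag⁺/Ag).
So E°(Ag⁺/Ag) = E°(Br₂/Br⁻) − E°cell = (+1.07) − (+0.269) = +0.80 V.

+0.80 V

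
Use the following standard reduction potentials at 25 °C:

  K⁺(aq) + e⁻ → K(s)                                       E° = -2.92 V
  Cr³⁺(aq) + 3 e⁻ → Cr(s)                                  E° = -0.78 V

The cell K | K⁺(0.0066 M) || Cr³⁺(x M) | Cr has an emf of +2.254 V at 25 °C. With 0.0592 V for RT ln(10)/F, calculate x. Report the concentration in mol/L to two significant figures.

Cr³⁺/Cr is the cathode, K⁺/K the anode: E°cell = +2.14 V, n = 3.
Overall reaction: Cr³⁺(aq) + 3 K(s) → Cr(s) + 3 K⁺(aq); Q = [K⁺]^3/[Cr³⁺]^1.
From E = E° − (0.0592/n) log Q: log Q = (E° − E)·n/0.0592 = (+2.14 − (+2.254))·3/0.0592 = -5.7770.
So 1·log[Cr³⁺] = 3·log(0.0066) − log Q = -6.5414 − (-5.7770) = -0.7644; [Cr³⁺] = 10^(-0.7644) ≈ 0.17 M.

0.17 M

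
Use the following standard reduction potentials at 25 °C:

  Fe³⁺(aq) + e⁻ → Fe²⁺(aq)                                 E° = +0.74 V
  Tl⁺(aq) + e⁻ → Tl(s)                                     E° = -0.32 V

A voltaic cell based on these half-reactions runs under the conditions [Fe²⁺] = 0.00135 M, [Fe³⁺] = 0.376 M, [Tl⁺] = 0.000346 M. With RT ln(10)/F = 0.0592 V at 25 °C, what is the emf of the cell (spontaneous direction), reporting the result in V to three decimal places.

+1.410 V

Fe³⁺/Fe²⁺ is the cathode (higher E°), Tl⁺/Tl the anode: E°cell = +0.74 − (-0.32) = +1.06 V, n = 1.
Overall: Fe³⁺(aq) + Tl(s) → Fe²⁺(aq) + Tl⁺(aq)
Q = [Fe²⁺]·[Tl⁺] / ([Fe³⁺]); log Q = -5.906.
E = E° − (0.0592/n) log Q = +1.06 − (0.0592/1)(-5.906) = +1.410 V.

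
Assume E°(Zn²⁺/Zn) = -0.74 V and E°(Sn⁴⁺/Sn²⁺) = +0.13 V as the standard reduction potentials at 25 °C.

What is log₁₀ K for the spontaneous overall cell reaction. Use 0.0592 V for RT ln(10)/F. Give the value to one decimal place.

29.4

Cathode: Sn⁴⁺/Sn²⁺; anode: Zn²⁺/Zn. E°cell = +0.87 V, n = 2.
log K = nE°cell / 0.0592 = (2)(+0.87) / 0.0592 = 29.4.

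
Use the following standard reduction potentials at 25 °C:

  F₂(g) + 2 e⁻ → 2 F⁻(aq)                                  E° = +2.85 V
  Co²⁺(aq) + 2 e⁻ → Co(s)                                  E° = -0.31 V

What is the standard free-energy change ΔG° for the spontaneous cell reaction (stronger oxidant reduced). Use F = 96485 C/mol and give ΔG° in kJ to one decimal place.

F₂/F⁻ (E° = +2.85 V) is the cathode; Co²⁺/Co (E° = -0.31 V) is the anode, so E°cell = +3.16 V.
Balancing electrons gives n = 2 (lcm of 2 and 2).
ΔG° = −nFE° = −(2)(96485)(+3.16) = -609,785 J = -609.8 kJ.

-609.8 kJ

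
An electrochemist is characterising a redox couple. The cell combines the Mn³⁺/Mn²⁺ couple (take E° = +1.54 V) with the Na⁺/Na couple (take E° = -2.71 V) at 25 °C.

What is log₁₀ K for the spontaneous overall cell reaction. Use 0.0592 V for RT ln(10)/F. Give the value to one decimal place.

71.8

Cathode: Mn³⁺/Mn²⁺; anode: Na⁺/Na. E°cell = +4.25 V, n = 1.
log K = nE°cell / 0.0592 = (1)(+4.25) / 0.0592 = 71.8.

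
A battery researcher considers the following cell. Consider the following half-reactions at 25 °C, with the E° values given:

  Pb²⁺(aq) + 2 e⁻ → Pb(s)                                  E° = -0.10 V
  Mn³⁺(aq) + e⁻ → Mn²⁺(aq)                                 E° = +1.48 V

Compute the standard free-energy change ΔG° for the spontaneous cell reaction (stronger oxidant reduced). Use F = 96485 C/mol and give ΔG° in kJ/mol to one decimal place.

Mn³⁺/Mn²⁺ (E° = +1.48 V) is the cathode; Pb²⁺/Pb (E° = -0.10 V) is the anode, so E°cell = +1.58 V.
Balancing electrons gives n = 2 (lcm of 1 and 2).
ΔG° = −nFE° = −(2)(96485)(+1.58) = -304,893 J = -304.9 kJ/mol.

-304.9 kJ/mol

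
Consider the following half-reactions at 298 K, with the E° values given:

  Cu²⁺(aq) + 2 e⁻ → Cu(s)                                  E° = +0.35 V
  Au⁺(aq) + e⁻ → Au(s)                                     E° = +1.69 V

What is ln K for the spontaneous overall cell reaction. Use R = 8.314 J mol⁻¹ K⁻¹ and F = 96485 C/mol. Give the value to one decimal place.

104.4

Cathode: Au⁺/Au; anode: Cu²⁺/Cu. E°cell = (+1.69) − (+0.35) = +1.34 V, with n = 2.
ΔG° = −nFE° = −RT ln K, so ln K = nFE°/(RT) = (2)(96485)(+1.34) / ((8.314)(298)) = 104.368.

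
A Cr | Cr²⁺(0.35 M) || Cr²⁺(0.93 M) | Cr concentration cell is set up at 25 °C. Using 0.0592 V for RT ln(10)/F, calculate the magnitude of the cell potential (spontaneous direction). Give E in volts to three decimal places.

For a concentration cell E°cell = 0. The 0.93 M side is the cathode (reduction is favoured where [Cr²⁺] is higher).
With n = 2, E = −(0.0592/2) log([Cr²⁺]ₐₙ/[Cr²⁺]꜀ₐₜ) = −(0.0592/2) log(0.35/0.93) = −(0.0592/2)(-0.424) = +0.013 V.

+0.013 V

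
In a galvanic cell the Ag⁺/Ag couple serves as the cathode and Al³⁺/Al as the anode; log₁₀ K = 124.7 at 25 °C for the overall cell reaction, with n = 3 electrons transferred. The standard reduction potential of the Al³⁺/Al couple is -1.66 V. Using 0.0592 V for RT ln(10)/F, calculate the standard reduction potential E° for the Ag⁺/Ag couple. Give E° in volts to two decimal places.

E°cell = (0.0592/n)·log K = (0.0592/3)(124.7) = +2.461 V.
Since Ag⁺/Ag is the cathode and Al³⁺/Al the anode, E°cell = E°(Ag⁺/Ag) − E°(Al³⁺/Al).
So E°(Ag⁺/Ag) = E°cell + E°(Al³⁺/Al) = +2.461 + (-1.66) = +0.80 V.

+0.80 V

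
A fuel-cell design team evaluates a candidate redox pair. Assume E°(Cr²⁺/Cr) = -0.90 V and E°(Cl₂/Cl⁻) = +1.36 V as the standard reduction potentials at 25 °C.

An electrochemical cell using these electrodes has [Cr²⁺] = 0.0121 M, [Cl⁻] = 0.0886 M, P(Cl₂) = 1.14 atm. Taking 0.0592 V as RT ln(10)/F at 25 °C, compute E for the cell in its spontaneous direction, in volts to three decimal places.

+2.381 V

Cl₂/Cl⁻ is the cathode (higher E°), Cr²⁺/Cr the anode: E°cell = +1.36 − (-0.90) = +2.26 V, n = 2.
Overall: Cl₂(g) + Cr(s) → 2 Cl⁻(aq) + Cr²⁺(aq)
Q = [Cl⁻]^2·[Cr²⁺] / (P(Cl₂)); log Q = -4.079.
E = E° − (0.0592/n) log Q = +2.26 − (0.0592/2)(-4.079) = +2.381 V.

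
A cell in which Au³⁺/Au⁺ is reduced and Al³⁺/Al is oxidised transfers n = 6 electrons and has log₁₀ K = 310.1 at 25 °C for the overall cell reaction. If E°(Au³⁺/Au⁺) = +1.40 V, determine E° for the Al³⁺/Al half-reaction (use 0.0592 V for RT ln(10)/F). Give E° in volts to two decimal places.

-1.66 V

E°cell = (0.0592/n)·log K = (0.0592/6)(310.1) = +3.060 V.
Since Au³⁺/Au⁺ is the cathode and Al³⁺/Al the anode, E°cell = E°(Au³⁺/Au⁺) − E°(Al³⁺/Al).
So E°(Al³⁺/Al) = E°(Au³⁺/Au⁺) − E°cell = (+1.40) − (+3.060) = -1.66 V.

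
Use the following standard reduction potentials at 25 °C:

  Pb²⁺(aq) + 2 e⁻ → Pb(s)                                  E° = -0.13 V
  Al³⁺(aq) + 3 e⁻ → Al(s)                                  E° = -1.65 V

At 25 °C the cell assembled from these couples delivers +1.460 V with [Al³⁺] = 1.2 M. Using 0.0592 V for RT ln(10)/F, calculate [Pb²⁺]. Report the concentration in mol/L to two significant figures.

0.011 M

Pb²⁺/Pb is the cathode, Al³⁺/Al the anode: E°cell = +1.52 V, n = 6.
Overall reaction: 3 Pb²⁺(aq) + 2 Al(s) → 3 Pb(s) + 2 Al³⁺(aq); Q = [Al³⁺]^2/[Pb²⁺]^3.
From E = E° − (0.0592/n) log Q: log Q = (E° − E)·n/0.0592 = (+1.52 − (+1.460))·6/0.0592 = 6.0811.
So 3·log[Pb²⁺] = 2·log(1.2) − log Q = 0.1584 − (6.0811) = -5.9227; log[Pb²⁺] = -5.9227 / 3 = -1.9742; [Pb²⁺] = 10^(-1.9742) ≈ 0.011 M.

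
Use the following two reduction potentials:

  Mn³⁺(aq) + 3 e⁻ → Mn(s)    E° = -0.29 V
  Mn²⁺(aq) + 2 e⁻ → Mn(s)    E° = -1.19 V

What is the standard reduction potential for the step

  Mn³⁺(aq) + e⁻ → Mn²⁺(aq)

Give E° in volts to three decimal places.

Sequential free energies add, so n₃E°₃ = n₁E°₁ + n₂E°₂.
With n₃ = 3, and the known step contributing 2×(-1.19) V, the unknown satisfies 1·E° = 3×(-0.29) − 2×(-1.19) = +1.510.
E° = +1.510 / 1 = +1.510 V.

+1.510 V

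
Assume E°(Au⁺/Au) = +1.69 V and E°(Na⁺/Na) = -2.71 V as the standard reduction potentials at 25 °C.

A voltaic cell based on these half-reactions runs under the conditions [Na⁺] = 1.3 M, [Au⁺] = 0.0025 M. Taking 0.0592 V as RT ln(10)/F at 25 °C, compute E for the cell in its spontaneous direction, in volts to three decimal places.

+4.239 V

Au⁺/Au is the cathode (higher E°), Na⁺/Na the anode: E°cell = +1.69 − (-2.71) = +4.40 V, n = 1.
Overall: Au⁺(aq) + Na(s) → Au(s) + Na⁺(aq)
Q = [Na⁺] / ([Au⁺]); log Q = 2.716.
E = E° − (0.0592/n) log Q = +4.40 − (0.0592/1)(2.716) = +4.239 V.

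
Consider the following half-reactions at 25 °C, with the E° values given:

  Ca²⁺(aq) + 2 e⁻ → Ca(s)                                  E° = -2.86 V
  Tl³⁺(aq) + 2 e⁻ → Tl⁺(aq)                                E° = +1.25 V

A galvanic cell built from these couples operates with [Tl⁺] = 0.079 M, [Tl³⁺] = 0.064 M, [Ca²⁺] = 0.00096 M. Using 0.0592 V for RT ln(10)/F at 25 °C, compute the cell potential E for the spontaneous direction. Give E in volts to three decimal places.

+4.197 V

Tl³⁺/Tl⁺ is the cathode (higher E°), Ca²⁺/Ca the anode: E°cell = +1.25 − (-2.86) = +4.11 V, n = 2.
Overall: Tl³⁺(aq) + Ca(s) → Tl⁺(aq) + Ca²⁺(aq)
Q = [Tl⁺]·[Ca²⁺] / ([Tl³⁺]); log Q = -2.926.
E = E° − (0.0592/n) log Q = +4.11 − (0.0592/2)(-2.926) = +4.197 V.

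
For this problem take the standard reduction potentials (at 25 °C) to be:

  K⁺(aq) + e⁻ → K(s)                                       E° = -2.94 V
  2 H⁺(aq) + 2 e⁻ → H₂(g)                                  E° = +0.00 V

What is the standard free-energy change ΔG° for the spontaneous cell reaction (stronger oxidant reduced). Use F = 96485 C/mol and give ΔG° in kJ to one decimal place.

-567.3 kJ

H⁺/H₂ (E° = +0.00 V) is the cathode; K⁺/K (E° = -2.94 V) is the anode, so E°cell = +2.94 V.
Balancing electrons gives n = 2 (lcm of 2 and 1).
ΔG° = −nFE° = −(2)(96485)(+2.94) = -567,332 J = -567.3 kJ.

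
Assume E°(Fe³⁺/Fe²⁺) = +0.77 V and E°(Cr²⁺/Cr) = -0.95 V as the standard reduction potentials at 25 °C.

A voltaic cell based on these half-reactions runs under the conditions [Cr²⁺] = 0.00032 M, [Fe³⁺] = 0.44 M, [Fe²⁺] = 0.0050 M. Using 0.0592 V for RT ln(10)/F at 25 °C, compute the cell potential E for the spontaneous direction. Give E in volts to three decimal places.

+1.939 V

Fe³⁺/Fe²⁺ is the cathode (higher E°), Cr²⁺/Cr the anode: E°cell = +0.77 − (-0.95) = +1.72 V, n = 2.
Overall: 2 Fe³⁺(aq) + Cr(s) → 2 Fe²⁺(aq) + Cr²⁺(aq)
Q = [Fe²⁺]^2·[Cr²⁺] / ([Fe³⁺]^2); log Q = -7.384.
E = E° − (0.0592/n) log Q = +1.72 − (0.0592/2)(-7.384) = +1.939 V.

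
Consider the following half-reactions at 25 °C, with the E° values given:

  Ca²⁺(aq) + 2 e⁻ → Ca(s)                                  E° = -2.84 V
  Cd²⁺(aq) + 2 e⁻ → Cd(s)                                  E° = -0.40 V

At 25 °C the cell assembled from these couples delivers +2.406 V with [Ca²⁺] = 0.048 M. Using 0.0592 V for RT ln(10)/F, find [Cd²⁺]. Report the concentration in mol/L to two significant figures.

Cd²⁺/Cd is the cathode, Ca²⁺/Ca the anode: E°cell = +2.44 V, n = 2.
Overall reaction: Cd²⁺(aq) + Ca(s) → Cd(s) + Ca²⁺(aq); Q = [Ca²⁺]^1/[Cd²⁺]^1.
From E = E° − (0.0592/n) log Q: log Q = (E° − E)·n/0.0592 = (+2.44 − (+2.406))·2/0.0592 = 1.1486.
So 1·log[Cd²⁺] = 1·log(0.048) − log Q = -1.3188 − (1.1486) = -2.4674; [Cd²⁺] = 10^(-2.4674) ≈ 0.0034 M.

0.0034 M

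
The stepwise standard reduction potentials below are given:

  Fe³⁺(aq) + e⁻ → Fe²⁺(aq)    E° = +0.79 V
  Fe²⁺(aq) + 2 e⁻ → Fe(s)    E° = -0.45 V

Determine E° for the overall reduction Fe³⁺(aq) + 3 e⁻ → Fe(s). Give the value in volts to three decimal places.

Since ΔG° = −nFE° is additive over sequential reductions, n₃E°₃ = n₁E°₁ + n₂E°₂.
E°₃ = (1×+0.79 + 2×-0.45) / 3 = (-0.110) / 3 = -0.037 V.

-0.037 V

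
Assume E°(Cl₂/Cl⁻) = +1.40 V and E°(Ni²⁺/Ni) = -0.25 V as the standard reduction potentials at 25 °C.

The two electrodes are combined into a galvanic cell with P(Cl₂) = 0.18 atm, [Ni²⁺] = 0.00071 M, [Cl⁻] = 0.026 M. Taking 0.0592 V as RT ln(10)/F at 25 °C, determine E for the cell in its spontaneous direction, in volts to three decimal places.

Cl₂/Cl⁻ is the cathode (higher E°), Ni²⁺/Ni the anode: E°cell = +1.40 − (-0.25) = +1.65 V, n = 2.
Overall: Cl₂(g) + Ni(s) → 2 Cl⁻(aq) + Ni²⁺(aq)
Q = [Cl⁻]^2·[Ni²⁺] / (P(Cl₂)); log Q = -5.574.
E = E° − (0.0592/n) log Q = +1.65 − (0.0592/2)(-5.574) = +1.815 V.

+1.815 V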